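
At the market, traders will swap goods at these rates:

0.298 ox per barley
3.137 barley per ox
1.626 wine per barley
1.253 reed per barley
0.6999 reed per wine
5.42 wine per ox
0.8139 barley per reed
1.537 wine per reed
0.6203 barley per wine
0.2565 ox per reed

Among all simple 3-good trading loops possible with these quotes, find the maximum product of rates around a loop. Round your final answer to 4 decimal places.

1.1946

barley→reed→wine→barley: 1.253 × 1.537 × 0.6203 = 1.19461
barley→reed→ox→barley: 1.253 × 0.2565 × 3.137 = 1.00821
barley→ox→wine→barley: 0.298 × 5.42 × 0.6203 = 1.00188
ox→wine→reed→ox: 5.42 × 0.6999 × 0.2565 = 0.97302
barley→wine→reed→barley: 1.626 × 0.6999 × 0.8139 = 0.92625
Maximum is barley→reed→wine→barley at 1.1946; arbitrage exists.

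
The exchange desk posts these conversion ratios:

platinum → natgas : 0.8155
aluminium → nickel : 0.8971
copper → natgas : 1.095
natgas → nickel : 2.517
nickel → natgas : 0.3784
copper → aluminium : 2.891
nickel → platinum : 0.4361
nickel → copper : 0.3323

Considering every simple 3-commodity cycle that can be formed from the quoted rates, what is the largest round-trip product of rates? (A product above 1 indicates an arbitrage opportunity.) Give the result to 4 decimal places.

0.9159

natgas→nickel→copper→natgas: 2.517 × 0.3323 × 1.095 = 0.91586
natgas→nickel→platinum→natgas: 2.517 × 0.4361 × 0.8155 = 0.89514
nickel→copper→aluminium→nickel: 0.3323 × 2.891 × 0.8971 = 0.86183
Maximum is natgas→nickel→copper→natgas at 0.9159; no arbitrage — every cycle loses value.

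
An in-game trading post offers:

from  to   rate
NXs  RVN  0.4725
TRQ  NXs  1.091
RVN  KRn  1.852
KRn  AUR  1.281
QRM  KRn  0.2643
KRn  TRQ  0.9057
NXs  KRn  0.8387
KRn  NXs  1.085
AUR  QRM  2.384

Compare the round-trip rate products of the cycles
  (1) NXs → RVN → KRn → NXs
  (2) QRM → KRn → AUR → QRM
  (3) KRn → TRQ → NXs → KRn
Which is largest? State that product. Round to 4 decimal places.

(1) 0.4725 × 1.852 × 1.085 = 0.94945
(2) 0.2643 × 1.281 × 2.384 = 0.80715
(3) 0.9057 × 1.091 × 0.8387 = 0.82874
Highest is cycle (1) at 0.9495 (≤1, no arbitrage).

0.9495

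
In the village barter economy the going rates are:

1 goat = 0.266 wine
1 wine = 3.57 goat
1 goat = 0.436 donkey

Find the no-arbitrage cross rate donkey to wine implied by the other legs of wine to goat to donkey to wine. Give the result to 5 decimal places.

Known legs of the cycle: 3.57 × 0.436 = 1.55652
For no arbitrage the full-cycle product must be 1, so the missing rate is 1 / 1.55652 ≈ 0.6424588.

0.64246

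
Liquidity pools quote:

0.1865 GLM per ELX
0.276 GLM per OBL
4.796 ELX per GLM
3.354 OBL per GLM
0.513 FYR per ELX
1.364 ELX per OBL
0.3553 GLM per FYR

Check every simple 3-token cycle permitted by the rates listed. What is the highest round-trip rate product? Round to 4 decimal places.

ELX→FYR→GLM→ELX: 0.513 × 0.3553 × 4.796 = 0.87416
ELX→GLM→OBL→ELX: 0.1865 × 3.354 × 1.364 = 0.85321
Maximum is ELX→FYR→GLM→ELX at 0.8742; no arbitrage — every cycle loses value.

0.8742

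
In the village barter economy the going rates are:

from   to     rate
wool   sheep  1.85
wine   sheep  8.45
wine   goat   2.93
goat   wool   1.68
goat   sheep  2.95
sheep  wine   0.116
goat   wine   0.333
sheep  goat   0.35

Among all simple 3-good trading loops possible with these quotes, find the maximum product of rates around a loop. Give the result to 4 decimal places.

1.0878

goat→wool→sheep→goat: 1.68 × 1.85 × 0.35 = 1.08780
wine→goat→sheep→wine: 2.93 × 2.95 × 0.116 = 1.00265
wine→sheep→goat→wine: 8.45 × 0.35 × 0.333 = 0.98485
Maximum is goat→wool→sheep→goat at 1.0878; arbitrage exists.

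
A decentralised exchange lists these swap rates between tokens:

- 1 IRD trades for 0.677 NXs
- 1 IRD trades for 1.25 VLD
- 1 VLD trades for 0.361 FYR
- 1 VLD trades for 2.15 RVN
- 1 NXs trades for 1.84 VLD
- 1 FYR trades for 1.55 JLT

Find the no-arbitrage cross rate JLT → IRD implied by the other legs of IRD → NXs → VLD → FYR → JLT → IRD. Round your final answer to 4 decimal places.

1.4347

Known legs of the cycle: 0.677 × 1.84 × 0.361 × 1.55 = 0.697020244
For no arbitrage the full-cycle product must be 1, so the missing rate is 1 / 0.697020244 ≈ 1.434679.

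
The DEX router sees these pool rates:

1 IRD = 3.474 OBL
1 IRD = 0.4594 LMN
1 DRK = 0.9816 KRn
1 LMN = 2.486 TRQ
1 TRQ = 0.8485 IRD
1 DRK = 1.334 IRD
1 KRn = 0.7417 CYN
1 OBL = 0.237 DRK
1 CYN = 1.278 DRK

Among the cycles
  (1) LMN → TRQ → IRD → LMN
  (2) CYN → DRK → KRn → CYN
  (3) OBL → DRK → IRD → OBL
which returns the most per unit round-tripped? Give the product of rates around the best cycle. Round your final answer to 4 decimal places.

1.0983

(1) 2.486 × 0.8485 × 0.4594 = 0.96905
(2) 1.278 × 0.9816 × 0.7417 = 0.93045
(3) 0.237 × 1.334 × 3.474 = 1.09833
Highest is cycle (3) at 1.0983 (>1, arbitrage).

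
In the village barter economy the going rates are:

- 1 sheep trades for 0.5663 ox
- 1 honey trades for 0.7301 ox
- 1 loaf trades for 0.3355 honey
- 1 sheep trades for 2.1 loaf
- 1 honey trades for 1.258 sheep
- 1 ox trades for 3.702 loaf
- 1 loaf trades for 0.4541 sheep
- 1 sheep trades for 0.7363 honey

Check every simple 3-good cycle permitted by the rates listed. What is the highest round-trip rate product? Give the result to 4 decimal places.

sheep→ox→loaf→sheep: 0.5663 × 3.702 × 0.4541 = 0.95199
honey→ox→loaf→honey: 0.7301 × 3.702 × 0.3355 = 0.90680
honey→sheep→loaf→honey: 1.258 × 2.1 × 0.3355 = 0.88632
Maximum is sheep→ox→loaf→sheep at 0.9520; no arbitrage — every cycle loses value.

0.9520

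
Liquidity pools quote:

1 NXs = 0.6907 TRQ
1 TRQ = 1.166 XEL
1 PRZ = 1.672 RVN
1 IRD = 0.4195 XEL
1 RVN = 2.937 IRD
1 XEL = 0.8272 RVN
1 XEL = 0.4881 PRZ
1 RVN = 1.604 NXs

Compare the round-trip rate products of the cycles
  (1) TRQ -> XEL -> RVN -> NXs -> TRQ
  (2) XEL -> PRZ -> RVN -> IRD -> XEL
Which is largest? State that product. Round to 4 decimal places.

(1) 1.166 × 0.8272 × 1.604 × 0.6907 = 1.06857
(2) 0.4881 × 1.672 × 2.937 × 0.4195 = 1.00550
Highest is cycle (1) at 1.0686 (>1, arbitrage).

1.0686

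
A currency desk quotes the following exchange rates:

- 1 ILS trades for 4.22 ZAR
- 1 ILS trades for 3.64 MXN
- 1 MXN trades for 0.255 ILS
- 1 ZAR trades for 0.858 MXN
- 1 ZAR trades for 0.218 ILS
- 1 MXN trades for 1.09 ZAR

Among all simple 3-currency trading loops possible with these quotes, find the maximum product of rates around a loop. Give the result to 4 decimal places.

ILS→ZAR→MXN→ILS: 4.22 × 0.858 × 0.255 = 0.92329
ILS→MXN→ZAR→ILS: 3.64 × 1.09 × 0.218 = 0.86494
Maximum is ILS→ZAR→MXN→ILS at 0.9233; no arbitrage — every cycle loses value.

0.9233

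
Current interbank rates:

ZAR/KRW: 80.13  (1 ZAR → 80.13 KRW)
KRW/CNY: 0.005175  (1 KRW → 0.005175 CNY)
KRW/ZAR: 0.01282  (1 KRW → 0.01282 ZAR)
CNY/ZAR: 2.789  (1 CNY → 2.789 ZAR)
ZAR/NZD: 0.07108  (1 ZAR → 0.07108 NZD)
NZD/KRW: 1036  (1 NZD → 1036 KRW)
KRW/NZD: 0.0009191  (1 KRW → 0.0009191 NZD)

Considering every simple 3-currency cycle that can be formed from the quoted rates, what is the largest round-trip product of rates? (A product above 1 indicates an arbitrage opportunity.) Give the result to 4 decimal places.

KRW→CNY→ZAR→KRW: 0.005175 × 2.789 × 80.13 = 1.15652
KRW→ZAR→NZD→KRW: 0.01282 × 0.07108 × 1036 = 0.94405
Maximum is KRW→CNY→ZAR→KRW at 1.1565; arbitrage exists.

1.1565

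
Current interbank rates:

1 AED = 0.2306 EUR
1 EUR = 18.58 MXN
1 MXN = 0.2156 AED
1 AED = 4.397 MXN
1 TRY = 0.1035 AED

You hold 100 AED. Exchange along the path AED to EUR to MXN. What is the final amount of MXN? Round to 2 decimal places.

100 AED × 0.2306 = 23.06 EUR
23.06 EUR × 18.58 = 428.4548 MXN

428.45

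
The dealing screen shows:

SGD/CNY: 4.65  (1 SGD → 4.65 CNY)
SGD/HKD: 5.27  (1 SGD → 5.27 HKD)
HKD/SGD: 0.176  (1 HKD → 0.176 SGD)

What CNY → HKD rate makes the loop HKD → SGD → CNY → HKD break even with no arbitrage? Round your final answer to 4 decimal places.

1.2219

Known legs of the cycle: 0.176 × 4.65 = 0.8184
For no arbitrage the full-cycle product must be 1, so the missing rate is 1 / 0.8184 ≈ 1.221896.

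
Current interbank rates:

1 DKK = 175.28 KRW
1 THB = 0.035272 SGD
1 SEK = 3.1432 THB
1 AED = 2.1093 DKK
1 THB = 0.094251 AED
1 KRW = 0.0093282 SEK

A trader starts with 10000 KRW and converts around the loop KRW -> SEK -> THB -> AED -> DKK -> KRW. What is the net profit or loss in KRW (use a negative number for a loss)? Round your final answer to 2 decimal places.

217.07

10000 KRW × 0.0093282 = 93.282 SEK
93.282 SEK × 3.1432 = 293.2039824 THB
293.2039824 THB × 0.094251 = 27.6347685451824 AED
27.6347685451824 AED × 2.1093 = 58.29001729235323632 DKK
58.29001729235323632 DKK × 175.28 = 10217.0742310036752621696 KRW
Net change: 10217.0742310036752621696 − 10000 = 217.0742310036752621696 KRW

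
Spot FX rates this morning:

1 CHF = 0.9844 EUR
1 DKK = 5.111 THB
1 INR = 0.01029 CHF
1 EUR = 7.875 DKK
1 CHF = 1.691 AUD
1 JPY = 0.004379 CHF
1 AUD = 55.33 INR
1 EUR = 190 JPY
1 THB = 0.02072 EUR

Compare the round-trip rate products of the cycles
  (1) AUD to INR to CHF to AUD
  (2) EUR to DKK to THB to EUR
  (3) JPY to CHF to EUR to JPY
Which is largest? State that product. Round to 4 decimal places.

0.9628

(1) 55.33 × 0.01029 × 1.691 = 0.96276
(2) 7.875 × 5.111 × 0.02072 = 0.83396
(3) 0.004379 × 0.9844 × 190 = 0.81903
Highest is cycle (1) at 0.9628 (≤1, no arbitrage).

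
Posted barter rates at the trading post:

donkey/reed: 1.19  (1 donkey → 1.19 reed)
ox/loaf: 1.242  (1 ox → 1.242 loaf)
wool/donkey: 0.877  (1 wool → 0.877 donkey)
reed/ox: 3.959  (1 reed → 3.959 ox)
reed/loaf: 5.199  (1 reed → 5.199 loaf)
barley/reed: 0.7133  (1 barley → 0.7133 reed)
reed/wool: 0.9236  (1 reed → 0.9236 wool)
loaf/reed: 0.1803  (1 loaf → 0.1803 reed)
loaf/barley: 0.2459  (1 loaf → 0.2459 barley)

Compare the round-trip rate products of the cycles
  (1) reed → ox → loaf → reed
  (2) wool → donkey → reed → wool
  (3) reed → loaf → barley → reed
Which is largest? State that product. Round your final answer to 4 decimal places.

0.9639

(1) 3.959 × 1.242 × 0.1803 = 0.88655
(2) 0.877 × 1.19 × 0.9236 = 0.96390
(3) 5.199 × 0.2459 × 0.7133 = 0.91191
Highest is cycle (2) at 0.9639 (≤1, no arbitrage).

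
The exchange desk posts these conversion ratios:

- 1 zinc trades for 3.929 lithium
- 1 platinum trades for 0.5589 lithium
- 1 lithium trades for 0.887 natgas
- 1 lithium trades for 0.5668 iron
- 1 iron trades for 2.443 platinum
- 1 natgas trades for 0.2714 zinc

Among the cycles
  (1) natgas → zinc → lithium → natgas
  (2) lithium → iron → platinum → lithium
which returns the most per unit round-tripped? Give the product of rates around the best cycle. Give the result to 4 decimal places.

(1) 0.2714 × 3.929 × 0.887 = 0.94584
(2) 0.5668 × 2.443 × 0.5589 = 0.77390
Highest is cycle (1) at 0.9458 (≤1, no arbitrage).

0.9458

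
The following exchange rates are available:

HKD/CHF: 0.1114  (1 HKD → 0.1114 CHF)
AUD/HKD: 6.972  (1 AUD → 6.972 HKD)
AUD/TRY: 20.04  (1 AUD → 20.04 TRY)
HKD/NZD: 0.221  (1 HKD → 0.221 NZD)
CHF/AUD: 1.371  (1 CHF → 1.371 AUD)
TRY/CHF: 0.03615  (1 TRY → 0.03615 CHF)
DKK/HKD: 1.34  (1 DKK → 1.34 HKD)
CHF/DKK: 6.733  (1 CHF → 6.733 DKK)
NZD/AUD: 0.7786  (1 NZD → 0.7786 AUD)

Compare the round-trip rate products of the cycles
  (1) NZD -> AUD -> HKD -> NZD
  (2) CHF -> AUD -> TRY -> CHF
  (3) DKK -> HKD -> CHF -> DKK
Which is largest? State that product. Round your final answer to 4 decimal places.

1.1997

(1) 0.7786 × 6.972 × 0.221 = 1.19968
(2) 1.371 × 20.04 × 0.03615 = 0.99322
(3) 1.34 × 0.1114 × 6.733 = 1.00508
Highest is cycle (1) at 1.1997 (>1, arbitrage).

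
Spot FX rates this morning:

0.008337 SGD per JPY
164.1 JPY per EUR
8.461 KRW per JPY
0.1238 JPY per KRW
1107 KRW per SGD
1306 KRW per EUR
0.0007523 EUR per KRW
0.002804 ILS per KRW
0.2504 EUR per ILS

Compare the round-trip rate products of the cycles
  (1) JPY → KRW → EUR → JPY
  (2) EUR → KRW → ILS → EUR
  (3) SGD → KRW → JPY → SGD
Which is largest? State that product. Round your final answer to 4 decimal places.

1.1426

(1) 8.461 × 0.0007523 × 164.1 = 1.04453
(2) 1306 × 0.002804 × 0.2504 = 0.91697
(3) 1107 × 0.1238 × 0.008337 = 1.14256
Highest is cycle (3) at 1.1426 (>1, arbitrage).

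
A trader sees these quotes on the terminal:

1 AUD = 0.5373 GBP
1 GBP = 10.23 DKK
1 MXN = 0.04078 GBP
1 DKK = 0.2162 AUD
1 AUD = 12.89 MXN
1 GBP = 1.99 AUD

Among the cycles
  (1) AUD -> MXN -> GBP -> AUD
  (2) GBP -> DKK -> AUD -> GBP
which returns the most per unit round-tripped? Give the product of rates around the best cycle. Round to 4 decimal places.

1.1884

(1) 12.89 × 0.04078 × 1.99 = 1.04605
(2) 10.23 × 0.2162 × 0.5373 = 1.18836
Highest is cycle (2) at 1.1884 (>1, arbitrage).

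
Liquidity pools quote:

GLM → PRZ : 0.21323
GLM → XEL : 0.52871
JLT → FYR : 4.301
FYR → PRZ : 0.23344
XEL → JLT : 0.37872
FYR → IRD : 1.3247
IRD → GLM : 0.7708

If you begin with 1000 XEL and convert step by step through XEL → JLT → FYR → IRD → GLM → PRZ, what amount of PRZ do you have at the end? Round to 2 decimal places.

354.65

1000 XEL × 0.37872 = 378.72 JLT
378.72 JLT × 4.301 = 1628.87472 FYR
1628.87472 FYR × 1.3247 = 2157.770341584 IRD
2157.770341584 IRD × 0.7708 = 1663.2093792929472 GLM
1663.2093792929472 GLM × 0.21323 = 354.646135946635131456 PRZ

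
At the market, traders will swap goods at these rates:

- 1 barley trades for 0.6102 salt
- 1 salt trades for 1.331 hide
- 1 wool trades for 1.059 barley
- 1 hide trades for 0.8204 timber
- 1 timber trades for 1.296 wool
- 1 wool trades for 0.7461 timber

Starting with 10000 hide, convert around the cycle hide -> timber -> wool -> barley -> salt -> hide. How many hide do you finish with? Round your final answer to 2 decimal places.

9144.86

10000 hide × 0.8204 = 8204 timber
8204 timber × 1.296 = 10632.384 wool
10632.384 wool × 1.059 = 11259.694656 barley
11259.694656 barley × 0.6102 = 6870.6656790912 salt
6870.6656790912 salt × 1.331 = 9144.8560188703872 hide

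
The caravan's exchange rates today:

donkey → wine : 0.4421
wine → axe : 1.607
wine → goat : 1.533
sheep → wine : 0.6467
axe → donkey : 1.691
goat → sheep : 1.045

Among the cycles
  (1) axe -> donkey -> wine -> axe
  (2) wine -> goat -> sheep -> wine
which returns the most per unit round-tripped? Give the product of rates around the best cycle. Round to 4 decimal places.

1.2014

(1) 1.691 × 0.4421 × 1.607 = 1.20138
(2) 1.533 × 1.045 × 0.6467 = 1.03600
Highest is cycle (1) at 1.2014 (>1, arbitrage).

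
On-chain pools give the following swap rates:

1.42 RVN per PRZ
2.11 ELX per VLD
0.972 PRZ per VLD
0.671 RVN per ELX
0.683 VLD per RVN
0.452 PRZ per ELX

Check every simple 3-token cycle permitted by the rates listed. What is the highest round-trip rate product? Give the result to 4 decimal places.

0.9670

RVN→VLD→ELX→RVN: 0.683 × 2.11 × 0.671 = 0.96700
RVN→VLD→PRZ→RVN: 0.683 × 0.972 × 1.42 = 0.94270
Maximum is RVN→VLD→ELX→RVN at 0.9670; no arbitrage — every cycle loses value.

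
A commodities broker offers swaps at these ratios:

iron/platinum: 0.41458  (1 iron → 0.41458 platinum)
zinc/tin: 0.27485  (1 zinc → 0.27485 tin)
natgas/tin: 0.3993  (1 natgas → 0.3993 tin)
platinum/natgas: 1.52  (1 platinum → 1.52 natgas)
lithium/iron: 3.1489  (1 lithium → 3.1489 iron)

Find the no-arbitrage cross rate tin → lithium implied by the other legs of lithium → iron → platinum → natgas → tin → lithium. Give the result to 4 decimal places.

1.2621

Known legs of the cycle: 3.1489 × 0.41458 × 1.52 × 0.3993 = 0.792337323792432
For no arbitrage the full-cycle product must be 1, so the missing rate is 1 / 0.792337323792432 ≈ 1.262089.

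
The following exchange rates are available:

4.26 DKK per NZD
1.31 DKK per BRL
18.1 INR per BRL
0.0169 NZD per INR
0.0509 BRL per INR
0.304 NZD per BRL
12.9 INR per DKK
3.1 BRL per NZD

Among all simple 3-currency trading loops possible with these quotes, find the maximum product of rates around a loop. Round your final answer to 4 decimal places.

INR→NZD→BRL→INR: 0.0169 × 3.1 × 18.1 = 0.94826
INR→NZD→DKK→INR: 0.0169 × 4.26 × 12.9 = 0.92872
INR→BRL→DKK→INR: 0.0509 × 1.31 × 12.9 = 0.86016
Maximum is INR→NZD→BRL→INR at 0.9483; no arbitrage — every cycle loses value.

0.9483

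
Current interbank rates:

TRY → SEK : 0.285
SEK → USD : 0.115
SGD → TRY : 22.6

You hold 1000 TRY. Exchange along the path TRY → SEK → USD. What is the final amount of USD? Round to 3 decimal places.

32.775

1000 TRY × 0.285 = 285 SEK
285 SEK × 0.115 = 32.775 USD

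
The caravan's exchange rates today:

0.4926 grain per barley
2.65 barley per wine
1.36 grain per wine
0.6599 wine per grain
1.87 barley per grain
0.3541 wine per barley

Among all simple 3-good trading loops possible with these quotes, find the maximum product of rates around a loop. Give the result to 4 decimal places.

barley→wine→grain→barley: 0.3541 × 1.36 × 1.87 = 0.90055
barley→grain→wine→barley: 0.4926 × 0.6599 × 2.65 = 0.86143
Maximum is barley→wine→grain→barley at 0.9005; no arbitrage — every cycle loses value.

0.9005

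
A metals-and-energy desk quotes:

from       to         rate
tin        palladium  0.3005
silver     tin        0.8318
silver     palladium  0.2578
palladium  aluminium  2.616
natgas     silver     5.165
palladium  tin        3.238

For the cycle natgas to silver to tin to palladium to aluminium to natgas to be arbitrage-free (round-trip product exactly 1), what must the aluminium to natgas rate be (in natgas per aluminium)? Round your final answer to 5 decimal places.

0.29609

Known legs of the cycle: 5.165 × 0.8318 × 0.3005 × 2.616 = 3.377314136676
For no arbitrage the full-cycle product must be 1, so the missing rate is 1 / 3.377314136676 ≈ 0.2960933.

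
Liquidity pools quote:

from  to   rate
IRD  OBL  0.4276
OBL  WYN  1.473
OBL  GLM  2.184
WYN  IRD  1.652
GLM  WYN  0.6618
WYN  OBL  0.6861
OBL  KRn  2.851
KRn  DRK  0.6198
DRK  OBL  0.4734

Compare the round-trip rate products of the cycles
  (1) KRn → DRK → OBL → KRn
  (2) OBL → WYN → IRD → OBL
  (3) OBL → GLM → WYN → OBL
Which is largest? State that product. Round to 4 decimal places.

1.0405

(1) 0.6198 × 0.4734 × 2.851 = 0.83652
(2) 1.473 × 1.652 × 0.4276 = 1.04052
(3) 2.184 × 0.6618 × 0.6861 = 0.99167
Highest is cycle (2) at 1.0405 (>1, arbitrage).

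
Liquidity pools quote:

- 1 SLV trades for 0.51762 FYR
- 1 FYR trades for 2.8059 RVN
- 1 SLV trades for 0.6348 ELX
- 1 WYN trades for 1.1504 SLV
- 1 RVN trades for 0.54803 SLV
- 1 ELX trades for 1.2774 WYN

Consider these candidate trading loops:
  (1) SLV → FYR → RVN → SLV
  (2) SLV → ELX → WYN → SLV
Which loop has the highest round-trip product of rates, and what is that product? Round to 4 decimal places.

(1) 0.51762 × 2.8059 × 0.54803 = 0.79595
(2) 0.6348 × 1.2774 × 1.1504 = 0.93285
Highest is cycle (2) at 0.9329 (≤1, no arbitrage).

0.9329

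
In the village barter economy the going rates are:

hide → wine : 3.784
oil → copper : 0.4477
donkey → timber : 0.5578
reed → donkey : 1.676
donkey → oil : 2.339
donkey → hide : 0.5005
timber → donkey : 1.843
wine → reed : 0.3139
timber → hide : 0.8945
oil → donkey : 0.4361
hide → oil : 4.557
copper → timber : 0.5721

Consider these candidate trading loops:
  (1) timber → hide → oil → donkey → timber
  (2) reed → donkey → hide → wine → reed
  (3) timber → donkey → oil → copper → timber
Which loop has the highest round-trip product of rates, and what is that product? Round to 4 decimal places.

1.1041

(1) 0.8945 × 4.557 × 0.4361 × 0.5578 = 0.99157
(2) 1.676 × 0.5005 × 3.784 × 0.3139 = 0.99637
(3) 1.843 × 2.339 × 0.4477 × 0.5721 = 1.10412
Highest is cycle (3) at 1.1041 (>1, arbitrage).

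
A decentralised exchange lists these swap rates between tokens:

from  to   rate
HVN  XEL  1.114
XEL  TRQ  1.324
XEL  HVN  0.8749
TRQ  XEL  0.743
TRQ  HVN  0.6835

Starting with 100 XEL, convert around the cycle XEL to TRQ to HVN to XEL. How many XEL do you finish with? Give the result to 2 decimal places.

100.81

100 XEL × 1.324 = 132.4 TRQ
132.4 TRQ × 0.6835 = 90.4954 HVN
90.4954 HVN × 1.114 = 100.8118756 XEL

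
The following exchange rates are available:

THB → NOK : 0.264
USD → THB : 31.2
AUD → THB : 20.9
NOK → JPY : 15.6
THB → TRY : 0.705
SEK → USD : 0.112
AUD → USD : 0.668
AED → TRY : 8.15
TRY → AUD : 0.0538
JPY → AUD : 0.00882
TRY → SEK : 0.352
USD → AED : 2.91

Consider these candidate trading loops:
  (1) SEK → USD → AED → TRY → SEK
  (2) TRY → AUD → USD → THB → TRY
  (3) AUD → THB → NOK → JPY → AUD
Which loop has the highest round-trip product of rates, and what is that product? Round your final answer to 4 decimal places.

0.9350

(1) 0.112 × 2.91 × 8.15 × 0.352 = 0.93500
(2) 0.0538 × 0.668 × 31.2 × 0.705 = 0.79050
(3) 20.9 × 0.264 × 15.6 × 0.00882 = 0.75918
Highest is cycle (1) at 0.9350 (≤1, no arbitrage).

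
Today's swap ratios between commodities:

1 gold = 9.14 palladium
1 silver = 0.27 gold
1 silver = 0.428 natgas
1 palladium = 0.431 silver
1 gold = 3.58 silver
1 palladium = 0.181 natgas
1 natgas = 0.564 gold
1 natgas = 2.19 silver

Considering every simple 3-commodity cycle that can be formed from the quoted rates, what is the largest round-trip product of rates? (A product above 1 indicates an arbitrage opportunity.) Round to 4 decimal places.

1.0636

palladium→silver→gold→palladium: 0.431 × 0.27 × 9.14 = 1.06362
palladium→natgas→gold→palladium: 0.181 × 0.564 × 9.14 = 0.93305
silver→natgas→gold→silver: 0.428 × 0.564 × 3.58 = 0.86418
Maximum is palladium→silver→gold→palladium at 1.0636; arbitrage exists.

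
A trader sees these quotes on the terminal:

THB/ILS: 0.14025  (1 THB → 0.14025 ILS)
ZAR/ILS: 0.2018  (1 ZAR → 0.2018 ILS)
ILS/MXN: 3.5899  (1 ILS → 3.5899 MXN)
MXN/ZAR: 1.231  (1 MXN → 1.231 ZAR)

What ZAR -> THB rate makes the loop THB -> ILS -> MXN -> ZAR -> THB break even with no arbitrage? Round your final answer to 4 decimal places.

Known legs of the cycle: 0.14025 × 3.5899 × 1.231 = 0.619788157725
For no arbitrage the full-cycle product must be 1, so the missing rate is 1 / 0.619788157725 ≈ 1.613455.

1.6135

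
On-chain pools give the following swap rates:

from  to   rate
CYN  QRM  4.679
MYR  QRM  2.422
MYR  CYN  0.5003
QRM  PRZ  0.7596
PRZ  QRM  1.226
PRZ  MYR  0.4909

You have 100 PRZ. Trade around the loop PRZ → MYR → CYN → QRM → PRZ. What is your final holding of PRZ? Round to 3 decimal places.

87.289

100 PRZ × 0.4909 = 49.09 MYR
49.09 MYR × 0.5003 = 24.559727 CYN
24.559727 CYN × 4.679 = 114.914962633 QRM
114.914962633 QRM × 0.7596 = 87.2894056160268 PRZ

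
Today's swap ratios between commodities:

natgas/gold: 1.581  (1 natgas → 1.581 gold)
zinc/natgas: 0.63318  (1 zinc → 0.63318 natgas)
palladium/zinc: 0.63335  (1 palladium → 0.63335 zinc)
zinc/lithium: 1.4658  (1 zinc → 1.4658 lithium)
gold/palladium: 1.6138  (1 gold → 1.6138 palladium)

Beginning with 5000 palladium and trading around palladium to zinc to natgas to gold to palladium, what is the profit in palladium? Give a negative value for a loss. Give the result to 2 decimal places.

5000 palladium × 0.63335 = 3166.75 zinc
3166.75 zinc × 0.63318 = 2005.122765 natgas
2005.122765 natgas × 1.581 = 3170.099091465 gold
3170.099091465 gold × 1.6138 = 5115.905913806217 palladium
Net change: 5115.905913806217 − 5000 = 115.905913806217 palladium

115.91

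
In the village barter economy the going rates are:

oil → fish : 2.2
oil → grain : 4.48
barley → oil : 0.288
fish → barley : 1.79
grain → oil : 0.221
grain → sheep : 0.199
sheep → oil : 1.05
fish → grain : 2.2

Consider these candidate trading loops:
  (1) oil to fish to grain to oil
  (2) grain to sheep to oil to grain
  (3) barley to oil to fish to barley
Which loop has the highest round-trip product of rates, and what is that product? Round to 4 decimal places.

1.1341

(1) 2.2 × 2.2 × 0.221 = 1.06964
(2) 0.199 × 1.05 × 4.48 = 0.93610
(3) 0.288 × 2.2 × 1.79 = 1.13414
Highest is cycle (3) at 1.1341 (>1, arbitrage).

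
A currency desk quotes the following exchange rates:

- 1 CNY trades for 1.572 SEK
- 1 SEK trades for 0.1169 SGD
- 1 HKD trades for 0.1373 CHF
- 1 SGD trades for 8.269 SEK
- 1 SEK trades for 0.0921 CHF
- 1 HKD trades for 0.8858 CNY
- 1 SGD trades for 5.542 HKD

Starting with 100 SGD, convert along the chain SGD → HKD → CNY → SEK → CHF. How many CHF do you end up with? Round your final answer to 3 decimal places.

71.075

100 SGD × 5.542 = 554.2 HKD
554.2 HKD × 0.8858 = 490.91036 CNY
490.91036 CNY × 1.572 = 771.71108592 SEK
771.71108592 SEK × 0.0921 = 71.074591013232 CHF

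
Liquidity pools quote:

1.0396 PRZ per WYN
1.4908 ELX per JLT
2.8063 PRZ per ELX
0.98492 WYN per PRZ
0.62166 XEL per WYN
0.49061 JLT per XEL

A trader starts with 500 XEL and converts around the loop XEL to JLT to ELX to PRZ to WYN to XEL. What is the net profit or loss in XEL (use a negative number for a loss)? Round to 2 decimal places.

500 XEL × 0.49061 = 245.305 JLT
245.305 JLT × 1.4908 = 365.700694 ELX
365.700694 ELX × 2.8063 = 1026.2658575722 PRZ
1026.2658575722 PRZ × 0.98492 = 1010.789768440011224 WYN
1010.789768440011224 WYN × 0.62166 = 628.36756744841737751184 XEL
Net change: 628.36756744841737751184 − 500 = 128.36756744841737751184 XEL

128.37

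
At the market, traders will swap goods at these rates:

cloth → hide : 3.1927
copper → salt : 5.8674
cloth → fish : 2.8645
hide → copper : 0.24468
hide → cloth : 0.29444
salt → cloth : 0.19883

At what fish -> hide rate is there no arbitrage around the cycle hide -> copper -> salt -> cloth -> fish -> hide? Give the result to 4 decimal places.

Known legs of the cycle: 0.24468 × 5.8674 × 0.19883 × 2.8645 = 0.81766405708969212
For no arbitrage the full-cycle product must be 1, so the missing rate is 1 / 0.81766405708969212 ≈ 1.222996.

1.2230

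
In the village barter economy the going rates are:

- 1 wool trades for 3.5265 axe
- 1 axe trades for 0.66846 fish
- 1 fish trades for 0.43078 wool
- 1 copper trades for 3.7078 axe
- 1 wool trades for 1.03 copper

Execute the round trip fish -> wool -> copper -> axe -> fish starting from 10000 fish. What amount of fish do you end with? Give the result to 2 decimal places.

10997.26

10000 fish × 0.43078 = 4307.8 wool
4307.8 wool × 1.03 = 4437.034 copper
4437.034 copper × 3.7078 = 16451.6346652 axe
16451.6346652 axe × 0.66846 = 10997.259708299592 fish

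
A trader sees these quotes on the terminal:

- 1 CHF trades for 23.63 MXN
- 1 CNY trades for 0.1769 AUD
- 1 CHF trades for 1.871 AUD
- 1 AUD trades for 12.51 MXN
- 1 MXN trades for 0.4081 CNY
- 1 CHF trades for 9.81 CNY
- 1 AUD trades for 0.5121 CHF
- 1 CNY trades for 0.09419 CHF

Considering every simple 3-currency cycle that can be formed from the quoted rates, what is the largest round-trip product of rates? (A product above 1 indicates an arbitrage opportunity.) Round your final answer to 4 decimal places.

0.9083

CHF→MXN→CNY→CHF: 23.63 × 0.4081 × 0.09419 = 0.90831
MXN→CNY→AUD→MXN: 0.4081 × 0.1769 × 12.51 = 0.90313
CHF→CNY→AUD→CHF: 9.81 × 0.1769 × 0.5121 = 0.88869
Maximum is CHF→MXN→CNY→CHF at 0.9083; no arbitrage — every cycle loses value.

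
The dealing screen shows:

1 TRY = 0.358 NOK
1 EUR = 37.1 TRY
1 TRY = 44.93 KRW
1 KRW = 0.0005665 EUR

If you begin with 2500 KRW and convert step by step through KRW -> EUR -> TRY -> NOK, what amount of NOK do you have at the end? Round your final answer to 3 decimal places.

2500 KRW × 0.0005665 = 1.41625 EUR
1.41625 EUR × 37.1 = 52.542875 TRY
52.542875 TRY × 0.358 = 18.81034925 NOK

18.810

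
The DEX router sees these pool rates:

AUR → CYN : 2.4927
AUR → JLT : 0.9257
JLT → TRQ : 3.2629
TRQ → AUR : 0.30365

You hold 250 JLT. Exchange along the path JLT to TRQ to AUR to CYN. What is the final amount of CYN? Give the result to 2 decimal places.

617.43

250 JLT × 3.2629 = 815.725 TRQ
815.725 TRQ × 0.30365 = 247.69489625 AUR
247.69489625 AUR × 2.4927 = 617.429067882375 CYN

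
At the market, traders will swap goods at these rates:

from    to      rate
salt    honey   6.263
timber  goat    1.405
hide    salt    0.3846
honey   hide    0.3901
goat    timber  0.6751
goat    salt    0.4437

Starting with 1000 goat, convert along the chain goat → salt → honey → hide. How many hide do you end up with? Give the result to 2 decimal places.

1084.05

1000 goat × 0.4437 = 443.7 salt
443.7 salt × 6.263 = 2778.8931 honey
2778.8931 honey × 0.3901 = 1084.04619831 hide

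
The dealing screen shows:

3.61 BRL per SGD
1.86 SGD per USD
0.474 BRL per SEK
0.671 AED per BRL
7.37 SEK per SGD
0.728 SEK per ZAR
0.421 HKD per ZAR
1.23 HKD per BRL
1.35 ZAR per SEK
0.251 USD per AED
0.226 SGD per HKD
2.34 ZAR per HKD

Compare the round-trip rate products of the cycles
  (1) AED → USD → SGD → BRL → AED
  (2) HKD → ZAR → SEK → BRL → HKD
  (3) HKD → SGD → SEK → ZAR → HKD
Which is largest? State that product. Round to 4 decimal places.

(1) 0.251 × 1.86 × 3.61 × 0.671 = 1.13088
(2) 2.34 × 0.728 × 0.474 × 1.23 = 0.99319
(3) 0.226 × 7.37 × 1.35 × 0.421 = 0.94666
Highest is cycle (1) at 1.1309 (>1, arbitrage).

1.1309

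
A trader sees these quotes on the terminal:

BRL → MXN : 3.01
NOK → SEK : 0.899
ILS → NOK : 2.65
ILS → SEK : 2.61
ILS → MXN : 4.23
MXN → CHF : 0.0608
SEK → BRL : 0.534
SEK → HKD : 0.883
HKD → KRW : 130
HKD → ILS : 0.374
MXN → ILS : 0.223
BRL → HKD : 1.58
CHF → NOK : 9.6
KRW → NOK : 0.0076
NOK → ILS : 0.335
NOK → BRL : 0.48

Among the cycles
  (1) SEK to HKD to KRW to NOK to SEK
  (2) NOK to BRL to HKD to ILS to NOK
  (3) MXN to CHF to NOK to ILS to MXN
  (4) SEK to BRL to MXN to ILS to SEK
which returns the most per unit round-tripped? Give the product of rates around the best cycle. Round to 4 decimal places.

(1) 0.883 × 130 × 0.0076 × 0.899 = 0.78429
(2) 0.48 × 1.58 × 0.374 × 2.65 = 0.75165
(3) 0.0608 × 9.6 × 0.335 × 4.23 = 0.82710
(4) 0.534 × 3.01 × 0.223 × 2.61 = 0.93552
Highest is cycle (4) at 0.9355 (≤1, no arbitrage).

0.9355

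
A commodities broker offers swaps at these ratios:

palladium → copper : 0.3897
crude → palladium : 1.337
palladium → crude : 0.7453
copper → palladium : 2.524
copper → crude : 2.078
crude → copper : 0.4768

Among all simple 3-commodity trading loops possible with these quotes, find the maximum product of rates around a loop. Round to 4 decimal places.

1.0827

palladium→copper→crude→palladium: 0.3897 × 2.078 × 1.337 = 1.08270
palladium→crude→copper→palladium: 0.7453 × 0.4768 × 2.524 = 0.89693
Maximum is palladium→copper→crude→palladium at 1.0827; arbitrage exists.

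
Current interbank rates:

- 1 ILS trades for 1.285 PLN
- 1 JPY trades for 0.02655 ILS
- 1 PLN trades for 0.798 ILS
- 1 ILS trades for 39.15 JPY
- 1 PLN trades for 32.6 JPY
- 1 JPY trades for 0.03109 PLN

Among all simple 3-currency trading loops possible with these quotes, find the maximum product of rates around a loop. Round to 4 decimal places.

1.1122

ILS→PLN→JPY→ILS: 1.285 × 32.6 × 0.02655 = 1.11221
ILS→JPY→PLN→ILS: 39.15 × 0.03109 × 0.798 = 0.97130
Maximum is ILS→PLN→JPY→ILS at 1.1122; arbitrage exists.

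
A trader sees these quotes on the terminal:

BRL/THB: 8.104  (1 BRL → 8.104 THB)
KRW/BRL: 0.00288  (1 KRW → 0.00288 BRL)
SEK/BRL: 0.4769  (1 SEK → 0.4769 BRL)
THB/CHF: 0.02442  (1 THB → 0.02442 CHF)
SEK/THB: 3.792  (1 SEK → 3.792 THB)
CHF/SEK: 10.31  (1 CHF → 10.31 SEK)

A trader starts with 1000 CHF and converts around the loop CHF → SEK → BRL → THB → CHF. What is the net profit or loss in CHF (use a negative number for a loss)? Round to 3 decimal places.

1000 CHF × 10.31 = 10310 SEK
10310 SEK × 0.4769 = 4916.839 BRL
4916.839 BRL × 8.104 = 39846.063256 THB
39846.063256 THB × 0.02442 = 973.04086471152 CHF
Net change: 973.04086471152 − 1000 = -26.95913528848 CHF

-26.959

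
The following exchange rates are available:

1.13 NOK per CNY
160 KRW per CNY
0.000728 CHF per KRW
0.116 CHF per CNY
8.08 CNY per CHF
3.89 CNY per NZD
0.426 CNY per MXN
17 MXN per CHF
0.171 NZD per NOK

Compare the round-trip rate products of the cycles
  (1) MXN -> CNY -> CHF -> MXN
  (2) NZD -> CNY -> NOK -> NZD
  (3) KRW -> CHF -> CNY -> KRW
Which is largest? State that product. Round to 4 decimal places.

(1) 0.426 × 0.116 × 17 = 0.84007
(2) 3.89 × 1.13 × 0.171 = 0.75166
(3) 0.000728 × 8.08 × 160 = 0.94116
Highest is cycle (3) at 0.9412 (≤1, no arbitrage).

0.9412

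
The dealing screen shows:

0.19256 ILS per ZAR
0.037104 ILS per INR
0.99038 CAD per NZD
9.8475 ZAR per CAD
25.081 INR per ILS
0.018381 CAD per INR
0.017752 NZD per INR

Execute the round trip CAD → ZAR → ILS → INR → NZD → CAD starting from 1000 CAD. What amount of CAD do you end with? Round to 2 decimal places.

836.15

1000 CAD × 9.8475 = 9847.5 ZAR
9847.5 ZAR × 0.19256 = 1896.2346 ILS
1896.2346 ILS × 25.081 = 47559.4600026 INR
47559.4600026 INR × 0.017752 = 844.2755339661552 NZD
844.2755339661552 NZD × 0.99038 = 836.153603329400786976 CAD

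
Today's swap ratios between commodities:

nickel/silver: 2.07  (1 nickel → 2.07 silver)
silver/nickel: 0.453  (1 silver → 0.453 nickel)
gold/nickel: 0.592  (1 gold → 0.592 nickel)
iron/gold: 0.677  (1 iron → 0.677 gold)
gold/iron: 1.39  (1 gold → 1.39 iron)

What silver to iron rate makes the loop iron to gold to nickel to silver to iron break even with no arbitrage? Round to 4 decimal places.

Known legs of the cycle: 0.677 × 0.592 × 2.07 = 0.82962288
For no arbitrage the full-cycle product must be 1, so the missing rate is 1 / 0.82962288 ≈ 1.205367.

1.2054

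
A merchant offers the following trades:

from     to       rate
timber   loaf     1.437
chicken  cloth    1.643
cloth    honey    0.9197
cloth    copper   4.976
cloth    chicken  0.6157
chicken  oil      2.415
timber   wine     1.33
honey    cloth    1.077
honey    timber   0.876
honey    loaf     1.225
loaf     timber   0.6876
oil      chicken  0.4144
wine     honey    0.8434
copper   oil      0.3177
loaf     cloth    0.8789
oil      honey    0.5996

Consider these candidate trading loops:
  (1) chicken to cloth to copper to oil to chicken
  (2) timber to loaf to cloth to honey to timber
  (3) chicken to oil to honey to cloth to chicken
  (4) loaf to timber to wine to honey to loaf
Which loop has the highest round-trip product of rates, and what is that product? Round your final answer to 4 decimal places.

1.0764

(1) 1.643 × 4.976 × 0.3177 × 0.4144 = 1.07635
(2) 1.437 × 0.8789 × 0.9197 × 0.876 = 1.01753
(3) 2.415 × 0.5996 × 1.077 × 0.6157 = 0.96020
(4) 0.6876 × 1.33 × 0.8434 × 1.225 = 0.94484
Highest is cycle (1) at 1.0764 (>1, arbitrage).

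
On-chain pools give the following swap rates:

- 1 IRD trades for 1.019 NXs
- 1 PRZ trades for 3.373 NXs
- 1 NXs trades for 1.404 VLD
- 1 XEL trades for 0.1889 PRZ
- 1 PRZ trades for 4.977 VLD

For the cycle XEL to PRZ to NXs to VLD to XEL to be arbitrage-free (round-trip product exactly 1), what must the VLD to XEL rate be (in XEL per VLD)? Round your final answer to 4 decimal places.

Known legs of the cycle: 0.1889 × 3.373 × 1.404 = 0.8945722188
For no arbitrage the full-cycle product must be 1, so the missing rate is 1 / 0.8945722188 ≈ 1.117853.

1.1179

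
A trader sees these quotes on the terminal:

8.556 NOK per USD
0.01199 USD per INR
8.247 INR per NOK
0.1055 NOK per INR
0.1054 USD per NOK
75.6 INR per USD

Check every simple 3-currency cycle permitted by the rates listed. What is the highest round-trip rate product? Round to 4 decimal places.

USD→NOK→INR→USD: 8.556 × 8.247 × 0.01199 = 0.84603
USD→INR→NOK→USD: 75.6 × 0.1055 × 0.1054 = 0.84065
Maximum is USD→NOK→INR→USD at 0.8460; no arbitrage — every cycle loses value.

0.8460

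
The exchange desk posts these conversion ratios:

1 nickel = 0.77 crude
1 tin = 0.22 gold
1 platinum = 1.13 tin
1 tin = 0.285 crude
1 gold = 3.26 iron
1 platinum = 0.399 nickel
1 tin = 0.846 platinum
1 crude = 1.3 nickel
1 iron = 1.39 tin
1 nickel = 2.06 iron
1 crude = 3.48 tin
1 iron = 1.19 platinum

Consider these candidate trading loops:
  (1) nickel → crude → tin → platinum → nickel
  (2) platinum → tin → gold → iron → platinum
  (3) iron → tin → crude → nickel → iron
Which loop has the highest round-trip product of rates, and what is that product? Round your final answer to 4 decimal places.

(1) 0.77 × 3.48 × 0.846 × 0.399 = 0.90451
(2) 1.13 × 0.22 × 3.26 × 1.19 = 0.96442
(3) 1.39 × 0.285 × 1.3 × 2.06 = 1.06089
Highest is cycle (3) at 1.0609 (>1, arbitrage).

1.0609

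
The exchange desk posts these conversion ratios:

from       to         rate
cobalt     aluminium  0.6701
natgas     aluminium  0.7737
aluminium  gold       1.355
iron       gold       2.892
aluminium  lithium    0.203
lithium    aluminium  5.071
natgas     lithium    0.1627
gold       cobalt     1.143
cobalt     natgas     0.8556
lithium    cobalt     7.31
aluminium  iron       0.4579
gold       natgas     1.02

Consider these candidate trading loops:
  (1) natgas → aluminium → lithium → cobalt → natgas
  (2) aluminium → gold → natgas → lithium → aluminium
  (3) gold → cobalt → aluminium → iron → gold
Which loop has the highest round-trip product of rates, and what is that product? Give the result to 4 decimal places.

1.1403

(1) 0.7737 × 0.203 × 7.31 × 0.8556 = 0.98233
(2) 1.355 × 1.02 × 0.1627 × 5.071 = 1.14030
(3) 1.143 × 0.6701 × 0.4579 × 2.892 = 1.01427
Highest is cycle (2) at 1.1403 (>1, arbitrage).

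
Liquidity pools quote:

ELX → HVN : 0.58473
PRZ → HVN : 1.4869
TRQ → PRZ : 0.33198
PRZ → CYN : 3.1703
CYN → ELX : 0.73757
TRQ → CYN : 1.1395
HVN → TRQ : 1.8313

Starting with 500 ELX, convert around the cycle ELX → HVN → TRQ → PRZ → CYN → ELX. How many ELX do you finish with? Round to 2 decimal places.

415.62

500 ELX × 0.58473 = 292.365 HVN
292.365 HVN × 1.8313 = 535.4080245 TRQ
535.4080245 TRQ × 0.33198 = 177.74475597351 PRZ
177.74475597351 PRZ × 3.1703 = 563.504199862818753 CYN
563.504199862818753 CYN × 0.73757 = 415.62379269281922765021 ELX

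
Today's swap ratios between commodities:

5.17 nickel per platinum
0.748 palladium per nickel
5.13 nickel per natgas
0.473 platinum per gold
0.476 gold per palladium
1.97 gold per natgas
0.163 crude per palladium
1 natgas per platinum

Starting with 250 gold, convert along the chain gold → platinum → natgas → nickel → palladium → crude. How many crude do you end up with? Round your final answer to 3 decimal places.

250 gold × 0.473 = 118.25 platinum
118.25 platinum × 1 = 118.25 natgas
118.25 natgas × 5.13 = 606.6225 nickel
606.6225 nickel × 0.748 = 453.75363 palladium
453.75363 palladium × 0.163 = 73.96184169 crude

73.962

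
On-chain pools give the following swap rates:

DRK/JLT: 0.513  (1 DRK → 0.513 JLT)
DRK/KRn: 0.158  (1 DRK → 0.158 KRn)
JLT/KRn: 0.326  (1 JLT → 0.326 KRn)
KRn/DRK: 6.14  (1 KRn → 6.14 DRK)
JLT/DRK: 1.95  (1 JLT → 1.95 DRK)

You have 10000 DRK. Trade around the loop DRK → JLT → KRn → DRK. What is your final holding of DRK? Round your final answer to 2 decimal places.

10268.41

10000 DRK × 0.513 = 5130 JLT
5130 JLT × 0.326 = 1672.38 KRn
1672.38 KRn × 6.14 = 10268.4132 DRK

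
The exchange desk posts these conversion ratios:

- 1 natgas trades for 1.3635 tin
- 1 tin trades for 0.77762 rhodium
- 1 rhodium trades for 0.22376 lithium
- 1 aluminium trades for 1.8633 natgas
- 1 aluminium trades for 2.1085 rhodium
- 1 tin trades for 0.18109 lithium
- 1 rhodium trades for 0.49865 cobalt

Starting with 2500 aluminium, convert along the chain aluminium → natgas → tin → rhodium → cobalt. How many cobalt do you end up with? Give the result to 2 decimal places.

2462.87

2500 aluminium × 1.8633 = 4658.25 natgas
4658.25 natgas × 1.3635 = 6351.523875 tin
6351.523875 tin × 0.77762 = 4939.0719956775 rhodium
4939.0719956775 rhodium × 0.49865 = 2462.868250644585375 cobalt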